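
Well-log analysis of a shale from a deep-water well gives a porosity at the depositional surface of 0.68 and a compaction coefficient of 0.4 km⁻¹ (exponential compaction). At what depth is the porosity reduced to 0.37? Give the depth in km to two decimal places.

Invert Athy's law: Z = ln(φ₀/φ) / c
Z = ln(0.68/0.37) / 0.4 = ln(1.838) / 0.4 = 0.6086 / 0.4 = 1.521 km

1.52 km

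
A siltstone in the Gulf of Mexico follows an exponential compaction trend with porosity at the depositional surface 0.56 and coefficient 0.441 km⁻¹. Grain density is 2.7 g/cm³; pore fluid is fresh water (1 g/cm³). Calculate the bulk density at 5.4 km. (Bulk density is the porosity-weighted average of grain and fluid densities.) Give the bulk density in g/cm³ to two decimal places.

Porosity at depth: n = 0.56·exp(−0.441×5.4) = 0.56×0.0924 = 0.0518
Bulk density: ρ_b = (1−n)ρ_g + n·ρ_f = 0.9482×2.7 + 0.0518×1
       = 2.560 + 0.052 = 2.612 g/cm³

2.61 g/cm³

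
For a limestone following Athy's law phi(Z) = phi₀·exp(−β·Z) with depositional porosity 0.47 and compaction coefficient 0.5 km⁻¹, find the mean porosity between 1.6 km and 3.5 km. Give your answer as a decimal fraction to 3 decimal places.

⟨phi⟩ = (1/(Z₂−Z₁)) ∫ phi₀ e^(−βZ) dZ = phi₀·(e^(−β·Z₁) − e^(−β·Z₂)) / (β·(Z₂−Z₁))
e^(−0.5×1.6) = 0.4493; e^(−0.5×3.5) = 0.1738
⟨phi⟩ = 0.47 × (0.4493 − 0.1738) / (0.5 × 1.9) = 0.47 × 0.2901 = 0.1363

0.136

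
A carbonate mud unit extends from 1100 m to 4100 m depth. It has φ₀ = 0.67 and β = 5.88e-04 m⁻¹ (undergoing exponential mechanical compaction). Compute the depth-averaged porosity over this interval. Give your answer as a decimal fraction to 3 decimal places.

0.165

Working in km (1 km = 1000 m; β in km⁻¹ = β in m⁻¹ × 1000):
⟨φ⟩ = (1/(d₂−d₁)) ∫ φ₀ e^(−βd) dd = φ₀·(e^(−β·d₁) − e^(−β·d₂)) / (β·(d₂−d₁))
e^(−0.588×1.1) = 0.5237; e^(−0.588×4.1) = 0.0897
⟨φ⟩ = 0.67 × (0.5237 − 0.0897) / (0.588 × 3) = 0.67 × 0.2460 = 0.1648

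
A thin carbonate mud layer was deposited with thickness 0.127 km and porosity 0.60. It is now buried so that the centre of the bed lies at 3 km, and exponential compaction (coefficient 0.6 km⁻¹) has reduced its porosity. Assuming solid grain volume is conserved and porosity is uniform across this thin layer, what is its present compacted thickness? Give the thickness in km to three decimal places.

Porosity at 3 km: n = 0.6·exp(−0.6×3) = 0.0992
Solid-volume conservation: h(1−n) = h₀(1−n₀) ⇒ h = h₀·(1−n₀)/(1−n)
h = 0.127 × (1 − 0.6)/(1 − 0.0992) = 0.127 × 0.4440 = 0.0564 km

0.056 km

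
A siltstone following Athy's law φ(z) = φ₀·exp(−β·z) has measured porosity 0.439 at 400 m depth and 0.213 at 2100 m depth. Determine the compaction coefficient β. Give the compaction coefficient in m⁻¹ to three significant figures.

Working in km (1 km = 1000 m; β in km⁻¹ = β in m⁻¹ × 1000):
Athy: φ(z) = φ₀ e^(−βz) ⇒ φ₁/φ₂ = e^{β(z₂−z₁)} ⇒ β = ln(φ₁/φ₂)/(z₂−z₁)
β = ln(0.439/0.213) / (2.1 − 0.4) = ln(2.061) / 1.7 = 0.7232 / 1.7 = 0.4254 km⁻¹

0.000425 m⁻¹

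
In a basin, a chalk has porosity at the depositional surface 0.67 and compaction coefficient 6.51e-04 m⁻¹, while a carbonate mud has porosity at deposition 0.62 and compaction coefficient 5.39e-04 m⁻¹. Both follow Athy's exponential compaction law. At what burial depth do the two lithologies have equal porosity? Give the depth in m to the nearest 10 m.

Working in km (1 km = 1000 m; k in km⁻¹ = k in m⁻¹ × 1000):
Set phi₀ₐ e^(−kₐZ) = phi₀ᵦ e^(−kᵦZ) ⇒ ln(phi₀ₐ/phi₀ᵦ) = (kₐ − kᵦ)·Z
Z = ln(0.67/0.62) / (0.651 − 0.539) = 0.0776 / 0.112 = 0.692 km

690 m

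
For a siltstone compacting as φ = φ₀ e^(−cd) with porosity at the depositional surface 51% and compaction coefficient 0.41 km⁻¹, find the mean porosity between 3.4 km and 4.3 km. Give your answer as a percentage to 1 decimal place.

10.6%

⟨φ⟩ = (1/(d₂−d₁)) ∫ φ₀ e^(−cd) dd = φ₀·(e^(−c·d₁) − e^(−c·d₂)) / (c·(d₂−d₁))
e^(−0.41×3.4) = 0.2481; e^(−0.41×4.3) = 0.1715
⟨φ⟩ = 0.51 × (0.2481 − 0.1715) / (0.41 × 0.9) = 0.51 × 0.2075 = 0.1058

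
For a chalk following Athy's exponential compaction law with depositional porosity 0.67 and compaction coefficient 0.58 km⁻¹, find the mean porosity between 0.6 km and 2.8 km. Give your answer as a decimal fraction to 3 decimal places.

0.267

⟨φ⟩ = (1/(Z₂−Z₁)) ∫ φ₀ e^(−βZ) dZ = φ₀·(e^(−β·Z₁) − e^(−β·Z₂)) / (β·(Z₂−Z₁))
e^(−0.58×0.6) = 0.7061; e^(−0.58×2.8) = 0.1971
⟨φ⟩ = 0.67 × (0.7061 − 0.1971) / (0.58 × 2.2) = 0.67 × 0.3989 = 0.2673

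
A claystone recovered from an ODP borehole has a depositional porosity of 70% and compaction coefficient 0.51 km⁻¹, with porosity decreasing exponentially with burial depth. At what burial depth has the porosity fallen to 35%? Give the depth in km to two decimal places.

Invert Athy's law: Z = ln(phi₀/phi) / c
Z = ln(0.7/0.35) / 0.51 = ln(2) / 0.51 = 0.6931 / 0.51 = 1.359 km

1.36 km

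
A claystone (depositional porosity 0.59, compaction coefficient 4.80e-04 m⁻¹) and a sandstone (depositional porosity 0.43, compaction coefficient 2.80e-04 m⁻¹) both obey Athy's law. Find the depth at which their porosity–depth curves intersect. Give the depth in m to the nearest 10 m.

1580 m

Working in km (1 km = 1000 m; k in km⁻¹ = k in m⁻¹ × 1000):
Set φ₀ₐ e^(−kₐd) = φ₀ᵦ e^(−kᵦd) ⇒ ln(φ₀ₐ/φ₀ᵦ) = (kₐ − kᵦ)·d
d = ln(0.59/0.43) / (0.48 − 0.28) = 0.3163 / 0.2 = 1.582 km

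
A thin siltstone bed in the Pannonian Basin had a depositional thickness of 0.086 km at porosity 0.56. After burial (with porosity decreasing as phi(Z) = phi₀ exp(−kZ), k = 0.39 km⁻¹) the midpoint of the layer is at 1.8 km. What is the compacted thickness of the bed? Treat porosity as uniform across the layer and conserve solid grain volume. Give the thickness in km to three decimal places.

Porosity at 1.8 km: phi = 0.56·exp(−0.39×1.8) = 0.2775
Solid-volume conservation: h(1−phi) = h₀(1−phi₀) ⇒ h = h₀·(1−phi₀)/(1−phi)
h = 0.086 × (1 − 0.56)/(1 − 0.2775) = 0.086 × 0.6090 = 0.0524 km

0.052 km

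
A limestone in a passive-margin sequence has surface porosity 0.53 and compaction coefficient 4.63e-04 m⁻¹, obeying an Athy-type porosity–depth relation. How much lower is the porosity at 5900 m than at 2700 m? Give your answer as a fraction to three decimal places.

Working in km (1 km = 1000 m; c in km⁻¹ = c in m⁻¹ × 1000):
n(2.7) = 0.53·e^(−0.463×2.7) = 0.1518
n(5.9) = 0.53·e^(−0.463×5.9) = 0.0345
Δn = 0.1518 − 0.0345 = 0.1173

0.117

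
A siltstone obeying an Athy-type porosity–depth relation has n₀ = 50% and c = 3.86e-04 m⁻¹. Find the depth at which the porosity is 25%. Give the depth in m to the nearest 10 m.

Working in km (1 km = 1000 m; c in km⁻¹ = c in m⁻¹ × 1000):
Invert Athy's law: d = ln(n₀/n) / c
d = ln(0.5/0.25) / 0.386 = ln(2) / 0.386 = 0.6931 / 0.386 = 1.796 km

1800 m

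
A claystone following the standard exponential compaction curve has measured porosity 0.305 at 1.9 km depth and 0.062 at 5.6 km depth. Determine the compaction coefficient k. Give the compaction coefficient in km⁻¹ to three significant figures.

0.431 km⁻¹

Athy: n(Z) = n₀ e^(−kZ) ⇒ n₁/n₂ = e^{k(Z₂−Z₁)} ⇒ k = ln(n₁/n₂)/(Z₂−Z₁)
k = ln(0.305/0.062) / (5.6 − 1.9) = ln(4.919) / 3.7 = 1.5932 / 3.7 = 0.4306 km⁻¹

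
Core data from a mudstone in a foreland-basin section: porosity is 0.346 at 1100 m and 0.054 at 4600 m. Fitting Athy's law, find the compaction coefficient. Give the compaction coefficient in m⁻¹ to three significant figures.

Working in km (1 km = 1000 m; k in km⁻¹ = k in m⁻¹ × 1000):
Athy: n(Z) = n₀ e^(−kZ) ⇒ n₁/n₂ = e^{k(Z₂−Z₁)} ⇒ k = ln(n₁/n₂)/(Z₂−Z₁)
k = ln(0.346/0.054) / (4.6 − 1.1) = ln(6.407) / 3.5 = 1.8575 / 3.5 = 0.5307 km⁻¹

0.000531 m⁻¹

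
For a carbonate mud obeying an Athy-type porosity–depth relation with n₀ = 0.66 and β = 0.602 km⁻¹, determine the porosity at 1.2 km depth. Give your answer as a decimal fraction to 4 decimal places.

0.3205

n = n₀·exp(−β·d) = 0.66 × exp(−0.602 × 1.2) = 0.66 × exp(−0.7224)
  = 0.66 × 0.4856 = 0.3205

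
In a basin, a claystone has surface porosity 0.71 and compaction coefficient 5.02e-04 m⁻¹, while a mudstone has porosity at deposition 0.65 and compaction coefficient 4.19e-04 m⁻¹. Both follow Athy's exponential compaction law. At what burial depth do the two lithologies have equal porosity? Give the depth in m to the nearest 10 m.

1060 m

Working in km (1 km = 1000 m; β in km⁻¹ = β in m⁻¹ × 1000):
Set phi₀ₐ e^(−βₐz) = phi₀ᵦ e^(−βᵦz) ⇒ ln(phi₀ₐ/phi₀ᵦ) = (βₐ − βᵦ)·z
z = ln(0.71/0.65) / (0.502 − 0.419) = 0.0883 / 0.083 = 1.064 km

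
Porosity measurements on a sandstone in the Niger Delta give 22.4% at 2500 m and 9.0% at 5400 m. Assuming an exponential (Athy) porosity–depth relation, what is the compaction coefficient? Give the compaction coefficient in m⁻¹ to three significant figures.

0.000314 m⁻¹

Working in km (1 km = 1000 m; c in km⁻¹ = c in m⁻¹ × 1000):
Athy: phi(d) = phi₀ e^(−cd) ⇒ phi₁/phi₂ = e^{c(d₂−d₁)} ⇒ c = ln(phi₁/phi₂)/(d₂−d₁)
c = ln(0.224/0.09) / (5.4 − 2.5) = ln(2.489) / 2.9 = 0.9118 / 2.9 = 0.3144 km⁻¹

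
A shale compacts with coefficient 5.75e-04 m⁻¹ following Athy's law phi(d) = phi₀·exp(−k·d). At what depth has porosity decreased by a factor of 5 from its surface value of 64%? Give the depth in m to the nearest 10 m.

Working in km (1 km = 1000 m; k in km⁻¹ = k in m⁻¹ × 1000):
phi/phi₀ = 1/5 ⇒ exp(−k·d) = 1/5 ⇒ d = ln(5) / k
d = 1.6094 / 0.575 = 2.799 km

2800 m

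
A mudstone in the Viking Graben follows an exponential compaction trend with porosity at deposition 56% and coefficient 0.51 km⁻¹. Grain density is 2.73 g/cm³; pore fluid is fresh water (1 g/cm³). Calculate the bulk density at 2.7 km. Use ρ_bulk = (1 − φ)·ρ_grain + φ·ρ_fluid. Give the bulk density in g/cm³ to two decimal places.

2.49 g/cm³

Porosity at depth: n = 0.56·exp(−0.51×2.7) = 0.56×0.2523 = 0.1413
Bulk density: ρ_b = (1−n)ρ_g + n·ρ_f = 0.8587×2.73 + 0.1413×1
       = 2.344 + 0.141 = 2.486 g/cm³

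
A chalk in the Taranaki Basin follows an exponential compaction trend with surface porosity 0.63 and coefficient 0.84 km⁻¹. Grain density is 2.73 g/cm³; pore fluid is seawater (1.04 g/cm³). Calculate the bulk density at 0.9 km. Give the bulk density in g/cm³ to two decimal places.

Porosity at depth: n = 0.63·exp(−0.84×0.9) = 0.63×0.4695 = 0.2958
Bulk density: ρ_b = (1−n)ρ_g + n·ρ_f = 0.7042×2.73 + 0.2958×1.04
       = 1.922 + 0.308 = 2.230 g/cm³

2.23 g/cm³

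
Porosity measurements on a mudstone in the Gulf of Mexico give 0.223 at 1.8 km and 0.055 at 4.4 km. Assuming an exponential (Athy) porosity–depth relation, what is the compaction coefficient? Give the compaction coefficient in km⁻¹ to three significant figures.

Athy: phi(z) = phi₀ e^(−cz) ⇒ phi₁/phi₂ = e^{c(z₂−z₁)} ⇒ c = ln(phi₁/phi₂)/(z₂−z₁)
c = ln(0.223/0.055) / (4.4 − 1.8) = ln(4.055) / 2.6 = 1.3998 / 2.6 = 0.5384 km⁻¹

0.538 km⁻¹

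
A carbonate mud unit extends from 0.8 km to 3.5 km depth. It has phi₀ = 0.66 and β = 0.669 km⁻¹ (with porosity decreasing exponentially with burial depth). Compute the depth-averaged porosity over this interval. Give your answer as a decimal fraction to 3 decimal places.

0.179

⟨phi⟩ = (1/(z₂−z₁)) ∫ phi₀ e^(−βz) dz = phi₀·(e^(−β·z₁) − e^(−β·z₂)) / (β·(z₂−z₁))
e^(−0.669×0.8) = 0.5856; e^(−0.669×3.5) = 0.0962
⟨phi⟩ = 0.66 × (0.5856 − 0.0962) / (0.669 × 2.7) = 0.66 × 0.2709 = 0.1788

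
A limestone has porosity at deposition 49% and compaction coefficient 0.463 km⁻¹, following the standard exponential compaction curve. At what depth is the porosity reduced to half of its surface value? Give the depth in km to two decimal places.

φ/φ₀ = 1/2 ⇒ exp(−k·z) = 1/2 ⇒ z = ln(2) / k
z = 0.6931 / 0.463 = 1.497 km

1.50 km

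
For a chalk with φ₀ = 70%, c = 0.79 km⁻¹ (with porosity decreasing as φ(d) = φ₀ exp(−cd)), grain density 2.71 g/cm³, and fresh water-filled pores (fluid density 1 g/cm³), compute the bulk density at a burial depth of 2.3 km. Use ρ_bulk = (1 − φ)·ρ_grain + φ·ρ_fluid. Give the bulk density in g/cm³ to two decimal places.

Porosity at depth: φ = 0.7·exp(−0.79×2.3) = 0.7×0.1625 = 0.1138
Bulk density: ρ_b = (1−φ)ρ_g + φ·ρ_f = 0.8862×2.71 + 0.1138×1
       = 2.402 + 0.114 = 2.515 g/cm³

2.52 g/cm³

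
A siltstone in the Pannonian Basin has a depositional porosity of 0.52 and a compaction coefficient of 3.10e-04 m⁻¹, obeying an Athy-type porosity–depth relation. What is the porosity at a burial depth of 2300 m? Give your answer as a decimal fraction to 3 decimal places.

Working in km (1 km = 1000 m; k in km⁻¹ = k in m⁻¹ × 1000):
phi = phi₀·exp(−k·Z) = 0.52 × exp(−0.31 × 2.3) = 0.52 × exp(−0.713)
  = 0.52 × 0.4902 = 0.2549

0.255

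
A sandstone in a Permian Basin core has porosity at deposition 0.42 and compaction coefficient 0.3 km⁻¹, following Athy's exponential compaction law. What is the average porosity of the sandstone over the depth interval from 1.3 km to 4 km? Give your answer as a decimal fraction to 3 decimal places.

⟨n⟩ = (1/(z₂−z₁)) ∫ n₀ e^(−kz) dz = n₀·(e^(−k·z₁) − e^(−k·z₂)) / (k·(z₂−z₁))
e^(−0.3×1.3) = 0.6771; e^(−0.3×4) = 0.3012
⟨n⟩ = 0.42 × (0.6771 − 0.3012) / (0.3 × 2.7) = 0.42 × 0.4640 = 0.1949

0.195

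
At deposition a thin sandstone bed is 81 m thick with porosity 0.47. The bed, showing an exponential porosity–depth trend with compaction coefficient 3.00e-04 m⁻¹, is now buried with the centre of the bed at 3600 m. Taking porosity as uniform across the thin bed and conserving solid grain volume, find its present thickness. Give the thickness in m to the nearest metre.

51 m

Working in km (1 km = 1000 m; k in km⁻¹ = k in m⁻¹ × 1000):
Porosity at 3.6 km: n = 0.47·exp(−0.3×3.6) = 0.1596
Solid-volume conservation: h(1−n) = h₀(1−n₀) ⇒ h = h₀·(1−n₀)/(1−n)
h = 0.081 × (1 − 0.47)/(1 − 0.1596) = 0.081 × 0.6307 = 0.0511 km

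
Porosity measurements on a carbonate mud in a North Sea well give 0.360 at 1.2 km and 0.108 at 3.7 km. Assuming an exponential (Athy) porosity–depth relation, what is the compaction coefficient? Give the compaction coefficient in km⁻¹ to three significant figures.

Athy: n(d) = n₀ e^(−kd) ⇒ n₁/n₂ = e^{k(d₂−d₁)} ⇒ k = ln(n₁/n₂)/(d₂−d₁)
k = ln(0.36/0.108) / (3.7 − 1.2) = ln(3.333) / 2.5 = 1.2040 / 2.5 = 0.4816 km⁻¹

0.482 km⁻¹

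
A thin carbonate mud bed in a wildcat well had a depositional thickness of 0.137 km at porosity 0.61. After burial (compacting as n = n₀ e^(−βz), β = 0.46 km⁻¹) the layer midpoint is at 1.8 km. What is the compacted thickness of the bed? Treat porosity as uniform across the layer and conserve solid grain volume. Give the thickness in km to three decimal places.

0.073 km

Porosity at 1.8 km: n = 0.61·exp(−0.46×1.8) = 0.2665
Solid-volume conservation: h(1−n) = h₀(1−n₀) ⇒ h = h₀·(1−n₀)/(1−n)
h = 0.137 × (1 − 0.61)/(1 − 0.2665) = 0.137 × 0.5317 = 0.0728 km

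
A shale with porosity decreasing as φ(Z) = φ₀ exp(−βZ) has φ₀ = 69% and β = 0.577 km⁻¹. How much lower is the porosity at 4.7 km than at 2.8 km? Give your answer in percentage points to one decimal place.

φ(2.8) = 0.69·e^(−0.577×2.8) = 0.1372
φ(4.7) = 0.69·e^(−0.577×4.7) = 0.0458
Δφ = 0.1372 − 0.0458 = 0.0913

9.1 percentage points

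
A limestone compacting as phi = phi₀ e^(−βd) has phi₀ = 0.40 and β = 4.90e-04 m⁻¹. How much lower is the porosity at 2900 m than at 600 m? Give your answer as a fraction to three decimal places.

0.202

Working in km (1 km = 1000 m; β in km⁻¹ = β in m⁻¹ × 1000):
phi(0.6) = 0.4·e^(−0.49×0.6) = 0.2981
phi(2.9) = 0.4·e^(−0.49×2.9) = 0.0966
Δphi = 0.2981 − 0.0966 = 0.2015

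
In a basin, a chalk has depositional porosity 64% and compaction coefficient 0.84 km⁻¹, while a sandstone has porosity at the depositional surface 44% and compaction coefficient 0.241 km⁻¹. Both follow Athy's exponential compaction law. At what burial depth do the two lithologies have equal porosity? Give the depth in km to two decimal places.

0.63 km

Set n₀ₐ e^(−kₐZ) = n₀ᵦ e^(−kᵦZ) ⇒ ln(n₀ₐ/n₀ᵦ) = (kₐ − kᵦ)·Z
Z = ln(0.64/0.44) / (0.84 − 0.241) = 0.3747 / 0.599 = 0.626 km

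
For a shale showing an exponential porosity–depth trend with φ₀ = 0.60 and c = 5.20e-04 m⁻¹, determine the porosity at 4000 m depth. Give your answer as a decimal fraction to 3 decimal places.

Working in km (1 km = 1000 m; c in km⁻¹ = c in m⁻¹ × 1000):
φ = φ₀·exp(−c·Z) = 0.6 × exp(−0.52 × 4) = 0.6 × exp(−2.08)
  = 0.6 × 0.1249 = 0.0750

0.075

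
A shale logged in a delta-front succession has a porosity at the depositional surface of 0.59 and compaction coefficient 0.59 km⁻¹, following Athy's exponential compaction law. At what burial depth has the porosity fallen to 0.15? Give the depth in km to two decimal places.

2.32 km

Invert Athy's law: Z = ln(n₀/n) / c
Z = ln(0.59/0.15) / 0.59 = ln(3.933) / 0.59 = 1.3695 / 0.59 = 2.321 km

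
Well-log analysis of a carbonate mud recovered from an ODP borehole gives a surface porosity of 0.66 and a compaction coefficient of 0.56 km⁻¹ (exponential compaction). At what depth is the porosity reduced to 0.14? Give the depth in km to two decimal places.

Invert Athy's law: z = ln(phi₀/phi) / c
z = ln(0.66/0.14) / 0.56 = ln(4.714) / 0.56 = 1.5506 / 0.56 = 2.769 km

2.77 km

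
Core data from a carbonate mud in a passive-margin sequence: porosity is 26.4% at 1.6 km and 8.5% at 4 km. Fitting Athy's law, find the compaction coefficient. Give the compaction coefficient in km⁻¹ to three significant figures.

0.472 km⁻¹

Athy: phi(z) = phi₀ e^(−βz) ⇒ phi₁/phi₂ = e^{β(z₂−z₁)} ⇒ β = ln(phi₁/phi₂)/(z₂−z₁)
β = ln(0.264/0.085) / (4 − 1.6) = ln(3.106) / 2.4 = 1.1333 / 2.4 = 0.4722 km⁻¹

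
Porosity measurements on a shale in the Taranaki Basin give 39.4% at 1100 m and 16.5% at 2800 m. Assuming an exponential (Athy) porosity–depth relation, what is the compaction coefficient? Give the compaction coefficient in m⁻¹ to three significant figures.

0.000512 m⁻¹

Working in km (1 km = 1000 m; c in km⁻¹ = c in m⁻¹ × 1000):
Athy: n(d) = n₀ e^(−cd) ⇒ n₁/n₂ = e^{c(d₂−d₁)} ⇒ c = ln(n₁/n₂)/(d₂−d₁)
c = ln(0.394/0.165) / (2.8 − 1.1) = ln(2.388) / 1.7 = 0.8704 / 1.7 = 0.512 km⁻¹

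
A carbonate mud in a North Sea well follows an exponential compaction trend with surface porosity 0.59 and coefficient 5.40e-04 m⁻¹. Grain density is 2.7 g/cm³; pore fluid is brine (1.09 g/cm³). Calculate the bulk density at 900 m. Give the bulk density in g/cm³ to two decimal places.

Working in km (1 km = 1000 m; c in km⁻¹ = c in m⁻¹ × 1000):
Porosity at depth: phi = 0.59·exp(−0.54×0.9) = 0.59×0.6151 = 0.3629
Bulk density: ρ_b = (1−phi)ρ_g + phi·ρ_f = 0.6371×2.7 + 0.3629×1.09
       = 1.720 + 0.396 = 2.116 g/cm³

2.12 g/cm³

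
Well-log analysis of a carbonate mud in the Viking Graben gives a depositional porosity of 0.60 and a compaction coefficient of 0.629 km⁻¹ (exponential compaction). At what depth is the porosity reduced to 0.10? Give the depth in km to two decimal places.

2.85 km

Invert Athy's law: z = ln(φ₀/φ) / c
z = ln(0.6/0.1) / 0.629 = ln(6) / 0.629 = 1.7918 / 0.629 = 2.849 km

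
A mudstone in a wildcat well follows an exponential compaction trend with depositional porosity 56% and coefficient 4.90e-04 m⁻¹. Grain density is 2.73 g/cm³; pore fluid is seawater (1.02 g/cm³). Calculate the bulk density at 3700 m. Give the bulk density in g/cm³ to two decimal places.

2.57 g/cm³

Working in km (1 km = 1000 m; c in km⁻¹ = c in m⁻¹ × 1000):
Porosity at depth: phi = 0.56·exp(−0.49×3.7) = 0.56×0.1632 = 0.0914
Bulk density: ρ_b = (1−phi)ρ_g + phi·ρ_f = 0.9086×2.73 + 0.0914×1.02
       = 2.481 + 0.093 = 2.574 g/cm³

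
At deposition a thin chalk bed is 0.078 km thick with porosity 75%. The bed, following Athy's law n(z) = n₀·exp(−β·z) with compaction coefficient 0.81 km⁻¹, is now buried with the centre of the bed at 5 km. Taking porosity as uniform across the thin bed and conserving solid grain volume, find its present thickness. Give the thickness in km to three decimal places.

Porosity at 5 km: n = 0.75·exp(−0.81×5) = 0.0131
Solid-volume conservation: h(1−n) = h₀(1−n₀) ⇒ h = h₀·(1−n₀)/(1−n)
h = 0.078 × (1 − 0.75)/(1 − 0.0131) = 0.078 × 0.2533 = 0.0198 km

0.020 km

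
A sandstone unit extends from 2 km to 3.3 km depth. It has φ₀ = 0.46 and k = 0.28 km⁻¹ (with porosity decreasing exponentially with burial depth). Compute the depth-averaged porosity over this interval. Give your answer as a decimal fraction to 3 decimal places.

⟨φ⟩ = (1/(z₂−z₁)) ∫ φ₀ e^(−kz) dz = φ₀·(e^(−k·z₁) − e^(−k·z₂)) / (k·(z₂−z₁))
e^(−0.28×2) = 0.5712; e^(−0.28×3.3) = 0.3969
⟨φ⟩ = 0.46 × (0.5712 − 0.3969) / (0.28 × 1.3) = 0.46 × 0.4788 = 0.2202

0.220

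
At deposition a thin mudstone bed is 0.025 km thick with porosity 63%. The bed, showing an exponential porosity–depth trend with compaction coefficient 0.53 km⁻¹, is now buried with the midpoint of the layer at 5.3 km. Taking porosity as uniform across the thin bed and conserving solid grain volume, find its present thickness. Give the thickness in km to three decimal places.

Porosity at 5.3 km: φ = 0.63·exp(−0.53×5.3) = 0.0380
Solid-volume conservation: h(1−φ) = h₀(1−φ₀) ⇒ h = h₀·(1−φ₀)/(1−φ)
h = 0.025 × (1 − 0.63)/(1 − 0.0380) = 0.025 × 0.3846 = 0.0096 km

0.010 km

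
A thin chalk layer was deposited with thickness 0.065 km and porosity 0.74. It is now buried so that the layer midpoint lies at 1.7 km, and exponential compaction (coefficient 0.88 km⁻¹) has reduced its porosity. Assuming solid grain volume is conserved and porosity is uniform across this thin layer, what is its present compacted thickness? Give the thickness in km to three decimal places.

Porosity at 1.7 km: n = 0.74·exp(−0.88×1.7) = 0.1658
Solid-volume conservation: h(1−n) = h₀(1−n₀) ⇒ h = h₀·(1−n₀)/(1−n)
h = 0.065 × (1 − 0.74)/(1 − 0.1658) = 0.065 × 0.3117 = 0.0203 km

0.020 km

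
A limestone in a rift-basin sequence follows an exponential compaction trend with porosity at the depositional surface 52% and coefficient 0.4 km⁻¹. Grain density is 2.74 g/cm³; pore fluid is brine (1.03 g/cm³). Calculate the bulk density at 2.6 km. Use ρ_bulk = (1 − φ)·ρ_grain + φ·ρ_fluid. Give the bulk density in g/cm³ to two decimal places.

2.43 g/cm³

Porosity at depth: φ = 0.52·exp(−0.4×2.6) = 0.52×0.3535 = 0.1838
Bulk density: ρ_b = (1−φ)ρ_g + φ·ρ_f = 0.8162×2.74 + 0.1838×1.03
       = 2.236 + 0.189 = 2.426 g/cm³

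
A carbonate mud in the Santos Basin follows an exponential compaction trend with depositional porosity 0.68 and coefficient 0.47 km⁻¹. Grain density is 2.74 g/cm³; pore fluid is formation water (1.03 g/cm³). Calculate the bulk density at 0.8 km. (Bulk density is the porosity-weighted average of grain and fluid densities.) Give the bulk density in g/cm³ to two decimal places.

1.94 g/cm³

Porosity at depth: phi = 0.68·exp(−0.47×0.8) = 0.68×0.6866 = 0.4669
Bulk density: ρ_b = (1−phi)ρ_g + phi·ρ_f = 0.5331×2.74 + 0.4669×1.03
       = 1.461 + 0.481 = 1.942 g/cm³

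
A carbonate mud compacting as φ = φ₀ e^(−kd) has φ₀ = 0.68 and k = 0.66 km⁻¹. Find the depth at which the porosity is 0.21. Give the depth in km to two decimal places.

1.78 km

Invert Athy's law: d = ln(φ₀/φ) / k
d = ln(0.68/0.21) / 0.66 = ln(3.238) / 0.66 = 1.1750 / 0.66 = 1.780 km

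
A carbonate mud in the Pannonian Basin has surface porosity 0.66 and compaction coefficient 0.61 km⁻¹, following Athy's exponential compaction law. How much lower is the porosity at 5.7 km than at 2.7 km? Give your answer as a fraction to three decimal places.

0.107

phi(2.7) = 0.66·e^(−0.61×2.7) = 0.1271
phi(5.7) = 0.66·e^(−0.61×5.7) = 0.0204
Δphi = 0.1271 − 0.0204 = 0.1067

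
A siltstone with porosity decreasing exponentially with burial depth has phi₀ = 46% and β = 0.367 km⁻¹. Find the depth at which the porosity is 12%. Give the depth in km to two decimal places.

3.66 km

Invert Athy's law: d = ln(phi₀/phi) / β
d = ln(0.46/0.12) / 0.367 = ln(3.833) / 0.367 = 1.3437 / 0.367 = 3.661 km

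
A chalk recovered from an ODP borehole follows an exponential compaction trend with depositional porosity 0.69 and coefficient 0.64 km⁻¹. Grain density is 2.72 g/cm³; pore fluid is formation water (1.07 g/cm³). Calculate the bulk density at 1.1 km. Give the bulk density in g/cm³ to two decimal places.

2.16 g/cm³

Porosity at depth: φ = 0.69·exp(−0.64×1.1) = 0.69×0.4946 = 0.3413
Bulk density: ρ_b = (1−φ)ρ_g + φ·ρ_f = 0.6587×2.72 + 0.3413×1.07
       = 1.792 + 0.365 = 2.157 g/cm³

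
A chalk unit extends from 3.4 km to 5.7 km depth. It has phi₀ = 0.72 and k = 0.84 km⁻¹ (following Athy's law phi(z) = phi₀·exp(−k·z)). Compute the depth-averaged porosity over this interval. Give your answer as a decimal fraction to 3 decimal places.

0.018

⟨phi⟩ = (1/(z₂−z₁)) ∫ phi₀ e^(−kz) dz = phi₀·(e^(−k·z₁) − e^(−k·z₂)) / (k·(z₂−z₁))
e^(−0.84×3.4) = 0.0575; e^(−0.84×5.7) = 0.0083
⟨phi⟩ = 0.72 × (0.0575 − 0.0083) / (0.84 × 2.3) = 0.72 × 0.0254 = 0.0183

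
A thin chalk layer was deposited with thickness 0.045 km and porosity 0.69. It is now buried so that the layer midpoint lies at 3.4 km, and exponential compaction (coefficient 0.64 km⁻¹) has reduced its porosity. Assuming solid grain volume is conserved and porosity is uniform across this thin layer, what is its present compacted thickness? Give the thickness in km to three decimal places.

0.015 km

Porosity at 3.4 km: φ = 0.69·exp(−0.64×3.4) = 0.0783
Solid-volume conservation: h(1−φ) = h₀(1−φ₀) ⇒ h = h₀·(1−φ₀)/(1−φ)
h = 0.045 × (1 − 0.69)/(1 − 0.0783) = 0.045 × 0.3363 = 0.0151 km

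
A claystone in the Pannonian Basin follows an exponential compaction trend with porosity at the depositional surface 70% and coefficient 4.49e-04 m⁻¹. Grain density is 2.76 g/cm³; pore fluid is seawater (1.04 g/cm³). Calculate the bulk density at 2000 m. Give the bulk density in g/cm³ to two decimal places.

Working in km (1 km = 1000 m; β in km⁻¹ = β in m⁻¹ × 1000):
Porosity at depth: φ = 0.7·exp(−0.449×2) = 0.7×0.4074 = 0.2852
Bulk density: ρ_b = (1−φ)ρ_g + φ·ρ_f = 0.7148×2.76 + 0.2852×1.04
       = 1.973 + 0.297 = 2.270 g/cm³

2.27 g/cm³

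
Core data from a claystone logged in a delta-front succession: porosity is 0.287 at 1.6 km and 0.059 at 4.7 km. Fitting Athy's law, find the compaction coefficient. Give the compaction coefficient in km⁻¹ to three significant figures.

Athy: φ(z) = φ₀ e^(−kz) ⇒ φ₁/φ₂ = e^{k(z₂−z₁)} ⇒ k = ln(φ₁/φ₂)/(z₂−z₁)
k = ln(0.287/0.059) / (4.7 − 1.6) = ln(4.864) / 3.1 = 1.5819 / 3.1 = 0.5103 km⁻¹

0.510 km⁻¹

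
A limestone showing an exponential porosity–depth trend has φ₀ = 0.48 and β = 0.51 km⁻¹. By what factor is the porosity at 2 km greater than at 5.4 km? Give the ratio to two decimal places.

φ(Z₁)/φ(Z₂) = e^(−β·Z₁)/e^(−β·Z₂) = e^{β(Z₂−Z₁)}
= exp(0.51 × 3.4) = exp(1.734) = 5.6633

5.66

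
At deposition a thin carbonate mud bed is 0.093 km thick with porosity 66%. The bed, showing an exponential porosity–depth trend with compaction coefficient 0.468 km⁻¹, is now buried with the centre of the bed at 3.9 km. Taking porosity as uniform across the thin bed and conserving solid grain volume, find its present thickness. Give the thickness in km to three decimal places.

0.035 km

Porosity at 3.9 km: phi = 0.66·exp(−0.468×3.9) = 0.1064
Solid-volume conservation: h(1−phi) = h₀(1−phi₀) ⇒ h = h₀·(1−phi₀)/(1−phi)
h = 0.093 × (1 − 0.66)/(1 − 0.1064) = 0.093 × 0.3805 = 0.0354 km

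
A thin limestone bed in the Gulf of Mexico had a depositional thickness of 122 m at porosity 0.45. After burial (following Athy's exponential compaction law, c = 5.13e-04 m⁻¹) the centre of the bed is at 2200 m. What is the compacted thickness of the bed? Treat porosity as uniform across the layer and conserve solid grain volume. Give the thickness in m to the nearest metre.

Working in km (1 km = 1000 m; c in km⁻¹ = c in m⁻¹ × 1000):
Porosity at 2.2 km: phi = 0.45·exp(−0.513×2.2) = 0.1456
Solid-volume conservation: h(1−phi) = h₀(1−phi₀) ⇒ h = h₀·(1−phi₀)/(1−phi)
h = 0.122 × (1 − 0.45)/(1 − 0.1456) = 0.122 × 0.6437 = 0.0785 km

79 m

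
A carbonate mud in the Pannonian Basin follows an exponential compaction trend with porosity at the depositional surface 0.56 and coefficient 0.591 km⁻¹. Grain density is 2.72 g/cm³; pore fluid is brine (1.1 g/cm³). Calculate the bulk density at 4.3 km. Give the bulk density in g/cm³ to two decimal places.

Porosity at depth: phi = 0.56·exp(−0.591×4.3) = 0.56×0.0788 = 0.0441
Bulk density: ρ_b = (1−phi)ρ_g + phi·ρ_f = 0.9559×2.72 + 0.0441×1.1
       = 2.600 + 0.049 = 2.649 g/cm³

2.65 g/cm³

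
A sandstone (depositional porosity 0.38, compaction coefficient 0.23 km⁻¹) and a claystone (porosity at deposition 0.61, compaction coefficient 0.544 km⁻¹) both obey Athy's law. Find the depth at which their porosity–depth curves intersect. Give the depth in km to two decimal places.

Set n₀ₐ e^(−kₐZ) = n₀ᵦ e^(−kᵦZ) ⇒ ln(n₀ₐ/n₀ᵦ) = (kₐ − kᵦ)·Z
Z = ln(0.38/0.61) / (0.23 − 0.544) = -0.4733 / -0.314 = 1.507 km

1.51 km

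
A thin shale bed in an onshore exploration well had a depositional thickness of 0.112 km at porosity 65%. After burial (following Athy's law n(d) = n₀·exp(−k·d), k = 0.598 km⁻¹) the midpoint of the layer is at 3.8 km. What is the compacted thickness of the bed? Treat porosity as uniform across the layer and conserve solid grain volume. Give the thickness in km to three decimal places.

0.042 km

Porosity at 3.8 km: n = 0.65·exp(−0.598×3.8) = 0.0670
Solid-volume conservation: h(1−n) = h₀(1−n₀) ⇒ h = h₀·(1−n₀)/(1−n)
h = 0.112 × (1 − 0.65)/(1 − 0.0670) = 0.112 × 0.3751 = 0.0420 km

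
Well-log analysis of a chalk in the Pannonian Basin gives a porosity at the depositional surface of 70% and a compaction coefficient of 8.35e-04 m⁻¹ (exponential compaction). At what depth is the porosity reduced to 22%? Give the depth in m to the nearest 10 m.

1390 m

Working in km (1 km = 1000 m; c in km⁻¹ = c in m⁻¹ × 1000):
Invert Athy's law: z = ln(φ₀/φ) / c
z = ln(0.7/0.22) / 0.835 = ln(3.182) / 0.835 = 1.1575 / 0.835 = 1.386 km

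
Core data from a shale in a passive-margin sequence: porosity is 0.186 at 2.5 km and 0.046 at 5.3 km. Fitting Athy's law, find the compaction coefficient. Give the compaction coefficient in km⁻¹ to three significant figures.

Athy: phi(d) = phi₀ e^(−kd) ⇒ phi₁/phi₂ = e^{k(d₂−d₁)} ⇒ k = ln(phi₁/phi₂)/(d₂−d₁)
k = ln(0.186/0.046) / (5.3 − 2.5) = ln(4.043) / 2.8 = 1.3971 / 2.8 = 0.499 km⁻¹

0.499 km⁻¹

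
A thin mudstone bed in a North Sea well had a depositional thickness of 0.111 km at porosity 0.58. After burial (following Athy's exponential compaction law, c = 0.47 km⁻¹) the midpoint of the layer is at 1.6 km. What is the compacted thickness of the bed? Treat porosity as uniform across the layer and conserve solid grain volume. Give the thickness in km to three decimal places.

0.064 km

Porosity at 1.6 km: phi = 0.58·exp(−0.47×1.6) = 0.2734
Solid-volume conservation: h(1−phi) = h₀(1−phi₀) ⇒ h = h₀·(1−phi₀)/(1−phi)
h = 0.111 × (1 − 0.58)/(1 − 0.2734) = 0.111 × 0.5781 = 0.0642 km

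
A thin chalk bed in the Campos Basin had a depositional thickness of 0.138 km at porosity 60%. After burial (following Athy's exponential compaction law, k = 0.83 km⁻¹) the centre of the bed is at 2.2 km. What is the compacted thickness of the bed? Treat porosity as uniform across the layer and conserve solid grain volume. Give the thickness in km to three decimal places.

0.061 km

Porosity at 2.2 km: phi = 0.6·exp(−0.83×2.2) = 0.0966
Solid-volume conservation: h(1−phi) = h₀(1−phi₀) ⇒ h = h₀·(1−phi₀)/(1−phi)
h = 0.138 × (1 − 0.6)/(1 − 0.0966) = 0.138 × 0.4428 = 0.0611 km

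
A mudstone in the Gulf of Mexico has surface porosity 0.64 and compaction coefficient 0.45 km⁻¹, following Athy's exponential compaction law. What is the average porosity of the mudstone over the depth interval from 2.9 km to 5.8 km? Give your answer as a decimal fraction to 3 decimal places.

⟨n⟩ = (1/(d₂−d₁)) ∫ n₀ e^(−βd) dd = n₀·(e^(−β·d₁) − e^(−β·d₂)) / (β·(d₂−d₁))
e^(−0.45×2.9) = 0.2712; e^(−0.45×5.8) = 0.0735
⟨n⟩ = 0.64 × (0.2712 − 0.0735) / (0.45 × 2.9) = 0.64 × 0.1514 = 0.0969

0.097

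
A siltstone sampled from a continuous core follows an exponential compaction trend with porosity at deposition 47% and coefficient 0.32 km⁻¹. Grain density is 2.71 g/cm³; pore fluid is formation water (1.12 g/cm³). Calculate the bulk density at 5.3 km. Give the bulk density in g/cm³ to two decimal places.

2.57 g/cm³

Porosity at depth: φ = 0.47·exp(−0.32×5.3) = 0.47×0.1834 = 0.0862
Bulk density: ρ_b = (1−φ)ρ_g + φ·ρ_f = 0.9138×2.71 + 0.0862×1.12
       = 2.476 + 0.097 = 2.573 g/cm³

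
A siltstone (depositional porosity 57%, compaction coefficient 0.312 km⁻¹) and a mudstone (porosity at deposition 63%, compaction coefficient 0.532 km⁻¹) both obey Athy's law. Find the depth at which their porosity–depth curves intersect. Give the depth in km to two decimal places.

Set n₀ₐ e^(−cₐz) = n₀ᵦ e^(−cᵦz) ⇒ ln(n₀ₐ/n₀ᵦ) = (cₐ − cᵦ)·z
z = ln(0.57/0.63) / (0.312 − 0.532) = -0.1001 / -0.22 = 0.455 km

0.45 km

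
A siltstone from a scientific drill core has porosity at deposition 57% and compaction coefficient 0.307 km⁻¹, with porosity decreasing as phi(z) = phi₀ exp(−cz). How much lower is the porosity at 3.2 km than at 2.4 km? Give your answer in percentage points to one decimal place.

phi(2.4) = 0.57·e^(−0.307×2.4) = 0.2728
phi(3.2) = 0.57·e^(−0.307×3.2) = 0.2134
Δphi = 0.2728 − 0.2134 = 0.0594

5.9 percentage points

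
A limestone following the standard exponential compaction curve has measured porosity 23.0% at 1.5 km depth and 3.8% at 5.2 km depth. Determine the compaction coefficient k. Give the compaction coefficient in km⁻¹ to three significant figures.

Athy: φ(Z) = φ₀ e^(−kZ) ⇒ φ₁/φ₂ = e^{k(Z₂−Z₁)} ⇒ k = ln(φ₁/φ₂)/(Z₂−Z₁)
k = ln(0.23/0.038) / (5.2 − 1.5) = ln(6.053) / 3.7 = 1.8005 / 3.7 = 0.4866 km⁻¹

0.487 km⁻¹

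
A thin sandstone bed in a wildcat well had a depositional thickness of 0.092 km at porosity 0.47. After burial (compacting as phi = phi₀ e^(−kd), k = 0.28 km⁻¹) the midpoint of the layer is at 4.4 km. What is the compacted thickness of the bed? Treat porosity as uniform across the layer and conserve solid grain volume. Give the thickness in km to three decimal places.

Porosity at 4.4 km: phi = 0.47·exp(−0.28×4.4) = 0.1371
Solid-volume conservation: h(1−phi) = h₀(1−phi₀) ⇒ h = h₀·(1−phi₀)/(1−phi)
h = 0.092 × (1 − 0.47)/(1 − 0.1371) = 0.092 × 0.6142 = 0.0565 km

0.057 km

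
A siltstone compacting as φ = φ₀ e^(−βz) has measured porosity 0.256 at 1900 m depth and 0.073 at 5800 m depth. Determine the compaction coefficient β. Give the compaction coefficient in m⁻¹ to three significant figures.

0.000322 m⁻¹

Working in km (1 km = 1000 m; β in km⁻¹ = β in m⁻¹ × 1000):
Athy: φ(z) = φ₀ e^(−βz) ⇒ φ₁/φ₂ = e^{β(z₂−z₁)} ⇒ β = ln(φ₁/φ₂)/(z₂−z₁)
β = ln(0.256/0.073) / (5.8 − 1.9) = ln(3.507) / 3.9 = 1.2547 / 3.9 = 0.3217 km⁻¹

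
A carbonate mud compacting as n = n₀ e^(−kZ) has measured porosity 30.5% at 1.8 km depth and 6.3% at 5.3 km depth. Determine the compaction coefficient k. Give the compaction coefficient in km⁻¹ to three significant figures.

Athy: n(Z) = n₀ e^(−kZ) ⇒ n₁/n₂ = e^{k(Z₂−Z₁)} ⇒ k = ln(n₁/n₂)/(Z₂−Z₁)
k = ln(0.305/0.063) / (5.3 − 1.8) = ln(4.841) / 3.5 = 1.5772 / 3.5 = 0.4506 km⁻¹

0.451 km⁻¹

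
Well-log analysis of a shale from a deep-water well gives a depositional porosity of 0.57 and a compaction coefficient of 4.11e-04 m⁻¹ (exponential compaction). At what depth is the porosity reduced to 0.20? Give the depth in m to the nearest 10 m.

2550 m

Working in km (1 km = 1000 m; β in km⁻¹ = β in m⁻¹ × 1000):
Invert Athy's law: z = ln(phi₀/phi) / β
z = ln(0.57/0.2) / 0.411 = ln(2.85) / 0.411 = 1.0473 / 0.411 = 2.548 km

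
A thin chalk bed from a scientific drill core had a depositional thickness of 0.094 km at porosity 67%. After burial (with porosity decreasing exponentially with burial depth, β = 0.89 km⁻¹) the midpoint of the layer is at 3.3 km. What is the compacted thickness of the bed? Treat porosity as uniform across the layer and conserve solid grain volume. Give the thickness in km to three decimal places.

0.032 km

Porosity at 3.3 km: n = 0.67·exp(−0.89×3.3) = 0.0355
Solid-volume conservation: h(1−n) = h₀(1−n₀) ⇒ h = h₀·(1−n₀)/(1−n)
h = 0.094 × (1 − 0.67)/(1 − 0.0355) = 0.094 × 0.3422 = 0.0322 km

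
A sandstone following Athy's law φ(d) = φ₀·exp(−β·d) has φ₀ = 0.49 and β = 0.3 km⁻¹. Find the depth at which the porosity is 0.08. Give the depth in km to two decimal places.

6.04 km

Invert Athy's law: d = ln(φ₀/φ) / β
d = ln(0.49/0.08) / 0.3 = ln(6.125) / 0.3 = 1.8124 / 0.3 = 6.041 km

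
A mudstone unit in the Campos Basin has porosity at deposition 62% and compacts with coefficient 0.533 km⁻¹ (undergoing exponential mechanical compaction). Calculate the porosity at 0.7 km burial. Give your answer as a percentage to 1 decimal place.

42.7%

phi = phi₀·exp(−c·d) = 0.62 × exp(−0.533 × 0.7) = 0.62 × exp(−0.3731)
  = 0.62 × 0.6886 = 0.4269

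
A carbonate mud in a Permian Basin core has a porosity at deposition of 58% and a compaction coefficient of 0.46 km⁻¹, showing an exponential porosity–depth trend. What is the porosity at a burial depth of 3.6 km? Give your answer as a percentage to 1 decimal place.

11.1%

phi = phi₀·exp(−k·d) = 0.58 × exp(−0.46 × 3.6) = 0.58 × exp(−1.656)
  = 0.58 × 0.1909 = 0.1107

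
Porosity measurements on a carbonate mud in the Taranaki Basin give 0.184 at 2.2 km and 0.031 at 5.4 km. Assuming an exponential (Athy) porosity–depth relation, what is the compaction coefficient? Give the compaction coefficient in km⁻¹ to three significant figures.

0.557 km⁻¹

Athy: n(Z) = n₀ e^(−kZ) ⇒ n₁/n₂ = e^{k(Z₂−Z₁)} ⇒ k = ln(n₁/n₂)/(Z₂−Z₁)
k = ln(0.184/0.031) / (5.4 − 2.2) = ln(5.935) / 3.2 = 1.7809 / 3.2 = 0.5565 km⁻¹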